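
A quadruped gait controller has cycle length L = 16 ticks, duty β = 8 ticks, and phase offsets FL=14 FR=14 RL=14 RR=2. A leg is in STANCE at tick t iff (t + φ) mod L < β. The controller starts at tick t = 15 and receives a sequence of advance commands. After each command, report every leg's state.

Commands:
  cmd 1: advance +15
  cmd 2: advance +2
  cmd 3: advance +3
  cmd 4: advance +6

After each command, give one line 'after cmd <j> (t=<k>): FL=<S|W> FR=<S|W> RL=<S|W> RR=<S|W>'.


after cmd 1 (t=30): FL=W FR=W RL=W RR=S
after cmd 2 (t=32): FL=W FR=W RL=W RR=S
after cmd 3 (t=35): FL=S FR=S RL=S RR=S
after cmd 4 (t=41): FL=S FR=S RL=S RR=W

start t=15: FL=W FR=W RL=W RR=S
cmd 1: advance +15 → t=30, phase=(12,12,12,0) → FL=W FR=W RL=W RR=S
cmd 2: advance +2 → t=32, phase=(14,14,14,2) → FL=W FR=W RL=W RR=S
cmd 3: advance +3 → t=35, phase=(1,1,1,5) → FL=S FR=S RL=S RR=S
cmd 4: advance +6 → t=41, phase=(7,7,7,11) → FL=S FR=S RL=S RR=W


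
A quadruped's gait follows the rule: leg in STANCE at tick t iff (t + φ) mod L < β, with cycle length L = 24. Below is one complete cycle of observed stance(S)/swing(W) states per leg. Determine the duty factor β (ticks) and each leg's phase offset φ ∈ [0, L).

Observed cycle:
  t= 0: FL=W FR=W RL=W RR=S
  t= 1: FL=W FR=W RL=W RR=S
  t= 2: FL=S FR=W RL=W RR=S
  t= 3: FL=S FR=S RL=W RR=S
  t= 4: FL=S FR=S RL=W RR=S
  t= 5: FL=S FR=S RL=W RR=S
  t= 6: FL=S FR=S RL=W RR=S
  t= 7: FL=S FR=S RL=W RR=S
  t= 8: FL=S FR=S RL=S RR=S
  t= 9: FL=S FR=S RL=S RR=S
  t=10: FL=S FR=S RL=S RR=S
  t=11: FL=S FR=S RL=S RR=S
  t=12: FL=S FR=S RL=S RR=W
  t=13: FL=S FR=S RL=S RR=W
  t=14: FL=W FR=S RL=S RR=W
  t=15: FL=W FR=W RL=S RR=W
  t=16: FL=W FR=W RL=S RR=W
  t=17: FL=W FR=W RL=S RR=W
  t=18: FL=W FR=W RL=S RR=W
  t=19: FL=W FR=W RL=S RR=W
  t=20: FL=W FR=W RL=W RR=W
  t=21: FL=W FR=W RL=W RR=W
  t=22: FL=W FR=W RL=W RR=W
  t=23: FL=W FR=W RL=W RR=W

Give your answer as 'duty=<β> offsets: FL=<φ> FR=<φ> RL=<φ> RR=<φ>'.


duty β = stance ticks per leg = 12
FL: stance ticks = 12; W→S at t=2 → φ=22
FR: stance ticks = 12; W→S at t=3 → φ=21
RL: stance ticks = 12; W→S at t=8 → φ=16
RR: stance ticks = 12; W→S at t=0 → φ=0

duty=12 offsets: FL=22 FR=21 RL=16 RR=0


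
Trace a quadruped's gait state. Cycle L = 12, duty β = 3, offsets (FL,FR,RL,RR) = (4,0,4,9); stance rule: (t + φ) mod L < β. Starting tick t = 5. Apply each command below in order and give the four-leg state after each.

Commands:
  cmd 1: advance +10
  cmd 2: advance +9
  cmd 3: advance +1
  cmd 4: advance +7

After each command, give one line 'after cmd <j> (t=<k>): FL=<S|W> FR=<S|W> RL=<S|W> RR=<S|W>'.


after cmd 1 (t=15): FL=W FR=W RL=W RR=S
after cmd 2 (t=24): FL=W FR=S RL=W RR=W
after cmd 3 (t=25): FL=W FR=S RL=W RR=W
after cmd 4 (t=32): FL=S FR=W RL=S RR=W

start t=5: FL=W FR=W RL=W RR=S
cmd 1: advance +10 → t=15, phase=(7,3,7,0) → FL=W FR=W RL=W RR=S
cmd 2: advance +9 → t=24, phase=(4,0,4,9) → FL=W FR=S RL=W RR=W
cmd 3: advance +1 → t=25, phase=(5,1,5,10) → FL=W FR=S RL=W RR=W
cmd 4: advance +7 → t=32, phase=(0,8,0,5) → FL=S FR=W RL=S RR=W


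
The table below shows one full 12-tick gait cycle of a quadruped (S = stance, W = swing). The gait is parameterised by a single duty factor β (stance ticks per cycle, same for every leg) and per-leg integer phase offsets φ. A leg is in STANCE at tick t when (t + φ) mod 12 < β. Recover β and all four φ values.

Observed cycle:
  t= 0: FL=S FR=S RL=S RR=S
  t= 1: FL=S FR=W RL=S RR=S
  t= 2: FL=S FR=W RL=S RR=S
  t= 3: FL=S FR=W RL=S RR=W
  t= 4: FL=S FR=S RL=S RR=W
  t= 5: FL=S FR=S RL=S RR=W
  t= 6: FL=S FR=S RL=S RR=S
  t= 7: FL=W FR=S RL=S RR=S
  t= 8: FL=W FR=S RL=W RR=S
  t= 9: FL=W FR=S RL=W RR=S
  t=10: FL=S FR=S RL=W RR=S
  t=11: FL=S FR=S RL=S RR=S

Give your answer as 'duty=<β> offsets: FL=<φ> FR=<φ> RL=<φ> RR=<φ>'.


duty β = stance ticks per leg = 9
FL: stance ticks = 9; W→S at t=10 → φ=2
FR: stance ticks = 9; W→S at t=4 → φ=8
RL: stance ticks = 9; W→S at t=11 → φ=1
RR: stance ticks = 9; W→S at t=6 → φ=6

duty=9 offsets: FL=2 FR=8 RL=1 RR=6


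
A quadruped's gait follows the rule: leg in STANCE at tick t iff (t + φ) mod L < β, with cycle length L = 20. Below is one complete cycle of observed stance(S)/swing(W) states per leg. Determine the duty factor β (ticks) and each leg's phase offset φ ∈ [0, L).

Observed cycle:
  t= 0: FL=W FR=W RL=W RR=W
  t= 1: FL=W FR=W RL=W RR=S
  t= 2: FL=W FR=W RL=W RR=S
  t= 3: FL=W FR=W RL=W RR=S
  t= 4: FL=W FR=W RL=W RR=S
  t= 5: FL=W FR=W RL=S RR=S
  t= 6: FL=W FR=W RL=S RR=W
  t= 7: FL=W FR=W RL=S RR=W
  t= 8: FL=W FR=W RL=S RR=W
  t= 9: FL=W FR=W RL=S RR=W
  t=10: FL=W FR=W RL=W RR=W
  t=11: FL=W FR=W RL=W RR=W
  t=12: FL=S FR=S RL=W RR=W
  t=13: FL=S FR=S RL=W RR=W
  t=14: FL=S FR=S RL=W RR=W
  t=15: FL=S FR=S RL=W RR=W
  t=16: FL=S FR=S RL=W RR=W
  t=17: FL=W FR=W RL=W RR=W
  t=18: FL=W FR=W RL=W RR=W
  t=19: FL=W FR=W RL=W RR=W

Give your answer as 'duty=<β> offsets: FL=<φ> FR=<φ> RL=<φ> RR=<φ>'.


duty β = stance ticks per leg = 5
FL: stance ticks = 5; W→S at t=12 → φ=8
FR: stance ticks = 5; W→S at t=12 → φ=8
RL: stance ticks = 5; W→S at t=5 → φ=15
RR: stance ticks = 5; W→S at t=1 → φ=19

duty=5 offsets: FL=8 FR=8 RL=15 RR=19


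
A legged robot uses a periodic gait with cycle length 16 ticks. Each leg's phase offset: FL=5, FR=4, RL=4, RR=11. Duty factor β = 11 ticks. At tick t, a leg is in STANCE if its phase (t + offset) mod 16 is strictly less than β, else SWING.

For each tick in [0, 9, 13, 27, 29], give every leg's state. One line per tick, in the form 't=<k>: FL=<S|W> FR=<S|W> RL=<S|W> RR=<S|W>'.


t=0: phase=(5,4,4,11) vs β=11 → FL=S FR=S RL=S RR=W
t=9: phase=(14,13,13,4) vs β=11 → FL=W FR=W RL=W RR=S
t=13: phase=(2,1,1,8) vs β=11 → FL=S FR=S RL=S RR=S
t=27: phase=(0,15,15,6) vs β=11 → FL=S FR=W RL=W RR=S
t=29: phase=(2,1,1,8) vs β=11 → FL=S FR=S RL=S RR=S

t=0: FL=S FR=S RL=S RR=W
t=9: FL=W FR=W RL=W RR=S
t=13: FL=S FR=S RL=S RR=S
t=27: FL=S FR=W RL=W RR=S
t=29: FL=S FR=S RL=S RR=S


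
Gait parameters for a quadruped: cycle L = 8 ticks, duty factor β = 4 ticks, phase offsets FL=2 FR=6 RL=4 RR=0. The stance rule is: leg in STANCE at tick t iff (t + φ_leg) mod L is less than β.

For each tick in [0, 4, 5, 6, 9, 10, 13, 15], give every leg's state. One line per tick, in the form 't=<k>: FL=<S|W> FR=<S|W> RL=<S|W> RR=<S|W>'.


t=0: FL=S FR=W RL=W RR=S
t=4: FL=W FR=S RL=S RR=W
t=5: FL=W FR=S RL=S RR=W
t=6: FL=S FR=W RL=S RR=W
t=9: FL=S FR=W RL=W RR=S
t=10: FL=W FR=S RL=W RR=S
t=13: FL=W FR=S RL=S RR=W
t=15: FL=S FR=W RL=S RR=W

t=0: phase=(2,6,4,0) vs β=4 → FL=S FR=W RL=W RR=S
t=4: phase=(6,2,0,4) vs β=4 → FL=W FR=S RL=S RR=W
t=5: phase=(7,3,1,5) vs β=4 → FL=W FR=S RL=S RR=W
t=6: phase=(0,4,2,6) vs β=4 → FL=S FR=W RL=S RR=W
t=9: phase=(3,7,5,1) vs β=4 → FL=S FR=W RL=W RR=S
t=10: phase=(4,0,6,2) vs β=4 → FL=W FR=S RL=W RR=S
t=13: phase=(7,3,1,5) vs β=4 → FL=W FR=S RL=S RR=W
t=15: phase=(1,5,3,7) vs β=4 → FL=S FR=W RL=S RR=W


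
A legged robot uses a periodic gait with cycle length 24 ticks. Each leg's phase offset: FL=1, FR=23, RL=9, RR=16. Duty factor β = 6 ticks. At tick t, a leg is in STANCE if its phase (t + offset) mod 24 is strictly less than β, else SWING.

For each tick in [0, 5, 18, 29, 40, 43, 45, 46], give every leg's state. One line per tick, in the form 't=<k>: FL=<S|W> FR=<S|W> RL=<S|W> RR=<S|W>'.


t=0: FL=S FR=W RL=W RR=W
t=5: FL=W FR=S RL=W RR=W
t=18: FL=W FR=W RL=S RR=W
t=29: FL=W FR=S RL=W RR=W
t=40: FL=W FR=W RL=S RR=W
t=43: FL=W FR=W RL=S RR=W
t=45: FL=W FR=W RL=W RR=W
t=46: FL=W FR=W RL=W RR=W

t=0: phase=(1,23,9,16) vs β=6 → FL=S FR=W RL=W RR=W
t=5: phase=(6,4,14,21) vs β=6 → FL=W FR=S RL=W RR=W
t=18: phase=(19,17,3,10) vs β=6 → FL=W FR=W RL=S RR=W
t=29: phase=(6,4,14,21) vs β=6 → FL=W FR=S RL=W RR=W
t=40: phase=(17,15,1,8) vs β=6 → FL=W FR=W RL=S RR=W
t=43: phase=(20,18,4,11) vs β=6 → FL=W FR=W RL=S RR=W
t=45: phase=(22,20,6,13) vs β=6 → FL=W FR=W RL=W RR=W
t=46: phase=(23,21,7,14) vs β=6 → FL=W FR=W RL=W RR=W


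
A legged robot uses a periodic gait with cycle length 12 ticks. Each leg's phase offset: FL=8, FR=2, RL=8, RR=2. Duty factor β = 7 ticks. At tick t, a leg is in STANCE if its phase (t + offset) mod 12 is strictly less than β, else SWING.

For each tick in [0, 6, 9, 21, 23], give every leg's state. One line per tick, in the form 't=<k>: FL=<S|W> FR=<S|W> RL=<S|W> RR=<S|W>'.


t=0: phase=(8,2,8,2) vs β=7 → FL=W FR=S RL=W RR=S
t=6: phase=(2,8,2,8) vs β=7 → FL=S FR=W RL=S RR=W
t=9: phase=(5,11,5,11) vs β=7 → FL=S FR=W RL=S RR=W
t=21: phase=(5,11,5,11) vs β=7 → FL=S FR=W RL=S RR=W
t=23: phase=(7,1,7,1) vs β=7 → FL=W FR=S RL=W RR=S

t=0: FL=W FR=S RL=W RR=S
t=6: FL=S FR=W RL=S RR=W
t=9: FL=S FR=W RL=S RR=W
t=21: FL=S FR=W RL=S RR=W
t=23: FL=W FR=S RL=W RR=S


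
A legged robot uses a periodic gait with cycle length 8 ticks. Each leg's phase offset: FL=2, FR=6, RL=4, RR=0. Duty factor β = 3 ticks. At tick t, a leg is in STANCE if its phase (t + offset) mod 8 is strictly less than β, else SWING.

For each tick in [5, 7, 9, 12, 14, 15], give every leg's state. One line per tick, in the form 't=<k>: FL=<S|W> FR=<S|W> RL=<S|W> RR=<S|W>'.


t=5: FL=W FR=W RL=S RR=W
t=7: FL=S FR=W RL=W RR=W
t=9: FL=W FR=W RL=W RR=S
t=12: FL=W FR=S RL=S RR=W
t=14: FL=S FR=W RL=S RR=W
t=15: FL=S FR=W RL=W RR=W

t=5: phase=(7,3,1,5) vs β=3 → FL=W FR=W RL=S RR=W
t=7: phase=(1,5,3,7) vs β=3 → FL=S FR=W RL=W RR=W
t=9: phase=(3,7,5,1) vs β=3 → FL=W FR=W RL=W RR=S
t=12: phase=(6,2,0,4) vs β=3 → FL=W FR=S RL=S RR=W
t=14: phase=(0,4,2,6) vs β=3 → FL=S FR=W RL=S RR=W
t=15: phase=(1,5,3,7) vs β=3 → FL=S FR=W RL=W RR=W


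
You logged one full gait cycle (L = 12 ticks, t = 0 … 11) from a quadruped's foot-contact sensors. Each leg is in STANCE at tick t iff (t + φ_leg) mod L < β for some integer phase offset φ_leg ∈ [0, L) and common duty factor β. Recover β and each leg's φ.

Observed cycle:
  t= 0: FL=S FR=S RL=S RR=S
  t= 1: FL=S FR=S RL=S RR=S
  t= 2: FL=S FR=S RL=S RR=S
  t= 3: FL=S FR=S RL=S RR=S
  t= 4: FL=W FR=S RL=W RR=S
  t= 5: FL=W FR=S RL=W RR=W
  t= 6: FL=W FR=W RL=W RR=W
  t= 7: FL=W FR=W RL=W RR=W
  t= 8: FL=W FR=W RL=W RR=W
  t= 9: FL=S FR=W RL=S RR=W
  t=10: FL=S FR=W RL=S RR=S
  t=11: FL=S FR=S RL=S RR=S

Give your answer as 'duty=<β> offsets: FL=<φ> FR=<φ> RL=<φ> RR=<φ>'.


duty β = stance ticks per leg = 7
FL: stance ticks = 7; W→S at t=9 → φ=3
FR: stance ticks = 7; W→S at t=11 → φ=1
RL: stance ticks = 7; W→S at t=9 → φ=3
RR: stance ticks = 7; W→S at t=10 → φ=2

duty=7 offsets: FL=3 FR=1 RL=3 RR=2


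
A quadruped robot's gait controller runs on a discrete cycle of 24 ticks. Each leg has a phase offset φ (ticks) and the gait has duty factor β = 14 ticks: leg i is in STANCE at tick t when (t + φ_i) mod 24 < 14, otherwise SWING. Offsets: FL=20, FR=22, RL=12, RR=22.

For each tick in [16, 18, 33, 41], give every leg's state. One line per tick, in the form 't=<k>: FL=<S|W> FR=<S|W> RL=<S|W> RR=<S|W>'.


t=16: phase=(12,14,4,14) vs β=14 → FL=S FR=W RL=S RR=W
t=18: phase=(14,16,6,16) vs β=14 → FL=W FR=W RL=S RR=W
t=33: phase=(5,7,21,7) vs β=14 → FL=S FR=S RL=W RR=S
t=41: phase=(13,15,5,15) vs β=14 → FL=S FR=W RL=S RR=W

t=16: FL=S FR=W RL=S RR=W
t=18: FL=W FR=W RL=S RR=W
t=33: FL=S FR=S RL=W RR=S
t=41: FL=S FR=W RL=S RR=W


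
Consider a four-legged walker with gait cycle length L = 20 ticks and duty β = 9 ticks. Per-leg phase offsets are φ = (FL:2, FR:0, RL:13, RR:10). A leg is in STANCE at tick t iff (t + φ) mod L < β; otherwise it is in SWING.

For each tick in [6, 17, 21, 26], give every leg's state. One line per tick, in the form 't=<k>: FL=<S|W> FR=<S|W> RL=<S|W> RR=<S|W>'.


t=6: phase=(8,6,19,16) vs β=9 → FL=S FR=S RL=W RR=W
t=17: phase=(19,17,10,7) vs β=9 → FL=W FR=W RL=W RR=S
t=21: phase=(3,1,14,11) vs β=9 → FL=S FR=S RL=W RR=W
t=26: phase=(8,6,19,16) vs β=9 → FL=S FR=S RL=W RR=W

t=6: FL=S FR=S RL=W RR=W
t=17: FL=W FR=W RL=W RR=S
t=21: FL=S FR=S RL=W RR=W
t=26: FL=S FR=S RL=W RR=W


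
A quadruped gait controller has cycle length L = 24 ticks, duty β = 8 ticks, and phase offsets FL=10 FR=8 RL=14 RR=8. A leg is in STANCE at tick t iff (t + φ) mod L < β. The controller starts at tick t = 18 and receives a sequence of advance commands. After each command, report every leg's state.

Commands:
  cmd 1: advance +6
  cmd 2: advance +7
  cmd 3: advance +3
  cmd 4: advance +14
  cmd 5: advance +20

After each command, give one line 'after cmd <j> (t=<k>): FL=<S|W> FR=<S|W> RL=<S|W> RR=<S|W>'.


after cmd 1 (t=24): FL=W FR=W RL=W RR=W
after cmd 2 (t=31): FL=W FR=W RL=W RR=W
after cmd 3 (t=34): FL=W FR=W RL=S RR=W
after cmd 4 (t=48): FL=W FR=W RL=W RR=W
after cmd 5 (t=68): FL=S FR=S RL=W RR=S

start t=18: FL=S FR=S RL=W RR=S
cmd 1: advance +6 → t=24, phase=(10,8,14,8) → FL=W FR=W RL=W RR=W
cmd 2: advance +7 → t=31, phase=(17,15,21,15) → FL=W FR=W RL=W RR=W
cmd 3: advance +3 → t=34, phase=(20,18,0,18) → FL=W FR=W RL=S RR=W
cmd 4: advance +14 → t=48, phase=(10,8,14,8) → FL=W FR=W RL=W RR=W
cmd 5: advance +20 → t=68, phase=(6,4,10,4) → FL=S FR=S RL=W RR=S


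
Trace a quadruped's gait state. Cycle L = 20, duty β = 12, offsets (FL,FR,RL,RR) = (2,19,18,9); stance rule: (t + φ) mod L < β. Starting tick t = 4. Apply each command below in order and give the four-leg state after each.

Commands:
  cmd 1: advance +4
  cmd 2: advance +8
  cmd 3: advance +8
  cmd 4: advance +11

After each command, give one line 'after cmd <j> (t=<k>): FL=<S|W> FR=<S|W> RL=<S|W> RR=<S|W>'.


start t=4: FL=S FR=S RL=S RR=W
cmd 1: advance +4 → t=8, phase=(10,7,6,17) → FL=S FR=S RL=S RR=W
cmd 2: advance +8 → t=16, phase=(18,15,14,5) → FL=W FR=W RL=W RR=S
cmd 3: advance +8 → t=24, phase=(6,3,2,13) → FL=S FR=S RL=S RR=W
cmd 4: advance +11 → t=35, phase=(17,14,13,4) → FL=W FR=W RL=W RR=S

after cmd 1 (t=8): FL=S FR=S RL=S RR=W
after cmd 2 (t=16): FL=W FR=W RL=W RR=S
after cmd 3 (t=24): FL=S FR=S RL=S RR=W
after cmd 4 (t=35): FL=W FR=W RL=W RR=S


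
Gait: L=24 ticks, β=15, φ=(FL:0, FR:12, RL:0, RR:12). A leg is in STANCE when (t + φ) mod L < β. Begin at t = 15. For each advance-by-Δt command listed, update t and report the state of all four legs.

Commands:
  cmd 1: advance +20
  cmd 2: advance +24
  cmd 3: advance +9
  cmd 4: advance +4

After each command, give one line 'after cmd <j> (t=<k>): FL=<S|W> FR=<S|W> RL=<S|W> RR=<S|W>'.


after cmd 1 (t=35): FL=S FR=W RL=S RR=W
after cmd 2 (t=59): FL=S FR=W RL=S RR=W
after cmd 3 (t=68): FL=W FR=S RL=W RR=S
after cmd 4 (t=72): FL=S FR=S RL=S RR=S

start t=15: FL=W FR=S RL=W RR=S
cmd 1: advance +20 → t=35, phase=(11,23,11,23) → FL=S FR=W RL=S RR=W
cmd 2: advance +24 → t=59, phase=(11,23,11,23) → FL=S FR=W RL=S RR=W
cmd 3: advance +9 → t=68, phase=(20,8,20,8) → FL=W FR=S RL=W RR=S
cmd 4: advance +4 → t=72, phase=(0,12,0,12) → FL=S FR=S RL=S RR=S


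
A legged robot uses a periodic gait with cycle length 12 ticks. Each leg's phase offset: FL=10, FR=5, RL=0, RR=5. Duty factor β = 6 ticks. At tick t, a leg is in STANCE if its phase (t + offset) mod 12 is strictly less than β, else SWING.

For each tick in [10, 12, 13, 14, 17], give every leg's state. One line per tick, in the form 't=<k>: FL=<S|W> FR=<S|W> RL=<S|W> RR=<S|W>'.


t=10: FL=W FR=S RL=W RR=S
t=12: FL=W FR=S RL=S RR=S
t=13: FL=W FR=W RL=S RR=W
t=14: FL=S FR=W RL=S RR=W
t=17: FL=S FR=W RL=S RR=W

t=10: phase=(8,3,10,3) vs β=6 → FL=W FR=S RL=W RR=S
t=12: phase=(10,5,0,5) vs β=6 → FL=W FR=S RL=S RR=S
t=13: phase=(11,6,1,6) vs β=6 → FL=W FR=W RL=S RR=W
t=14: phase=(0,7,2,7) vs β=6 → FL=S FR=W RL=S RR=W
t=17: phase=(3,10,5,10) vs β=6 → FL=S FR=W RL=S RR=W


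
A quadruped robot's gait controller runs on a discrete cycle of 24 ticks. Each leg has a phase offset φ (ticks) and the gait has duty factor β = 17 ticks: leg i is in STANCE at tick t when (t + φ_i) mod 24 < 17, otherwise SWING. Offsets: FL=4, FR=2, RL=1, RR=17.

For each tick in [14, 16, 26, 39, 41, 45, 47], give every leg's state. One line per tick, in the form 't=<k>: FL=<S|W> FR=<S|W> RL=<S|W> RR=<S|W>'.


t=14: FL=W FR=S RL=S RR=S
t=16: FL=W FR=W RL=W RR=S
t=26: FL=S FR=S RL=S RR=W
t=39: FL=W FR=W RL=S RR=S
t=41: FL=W FR=W RL=W RR=S
t=45: FL=S FR=W RL=W RR=S
t=47: FL=S FR=S RL=S RR=S

t=14: phase=(18,16,15,7) vs β=17 → FL=W FR=S RL=S RR=S
t=16: phase=(20,18,17,9) vs β=17 → FL=W FR=W RL=W RR=S
t=26: phase=(6,4,3,19) vs β=17 → FL=S FR=S RL=S RR=W
t=39: phase=(19,17,16,8) vs β=17 → FL=W FR=W RL=S RR=S
t=41: phase=(21,19,18,10) vs β=17 → FL=W FR=W RL=W RR=S
t=45: phase=(1,23,22,14) vs β=17 → FL=S FR=W RL=W RR=S
t=47: phase=(3,1,0,16) vs β=17 → FL=S FR=S RL=S RR=S


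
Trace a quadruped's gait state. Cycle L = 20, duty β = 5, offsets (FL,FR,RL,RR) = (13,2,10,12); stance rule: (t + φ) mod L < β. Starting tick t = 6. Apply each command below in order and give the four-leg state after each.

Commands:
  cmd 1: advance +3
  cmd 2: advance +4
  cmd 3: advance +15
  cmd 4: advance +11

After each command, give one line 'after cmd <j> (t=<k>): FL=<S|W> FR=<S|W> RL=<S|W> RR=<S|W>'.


start t=6: FL=W FR=W RL=W RR=W
cmd 1: advance +3 → t=9, phase=(2,11,19,1) → FL=S FR=W RL=W RR=S
cmd 2: advance +4 → t=13, phase=(6,15,3,5) → FL=W FR=W RL=S RR=W
cmd 3: advance +15 → t=28, phase=(1,10,18,0) → FL=S FR=W RL=W RR=S
cmd 4: advance +11 → t=39, phase=(12,1,9,11) → FL=W FR=S RL=W RR=W

after cmd 1 (t=9): FL=S FR=W RL=W RR=S
after cmd 2 (t=13): FL=W FR=W RL=S RR=W
after cmd 3 (t=28): FL=S FR=W RL=W RR=S
after cmd 4 (t=39): FL=W FR=S RL=W RR=W


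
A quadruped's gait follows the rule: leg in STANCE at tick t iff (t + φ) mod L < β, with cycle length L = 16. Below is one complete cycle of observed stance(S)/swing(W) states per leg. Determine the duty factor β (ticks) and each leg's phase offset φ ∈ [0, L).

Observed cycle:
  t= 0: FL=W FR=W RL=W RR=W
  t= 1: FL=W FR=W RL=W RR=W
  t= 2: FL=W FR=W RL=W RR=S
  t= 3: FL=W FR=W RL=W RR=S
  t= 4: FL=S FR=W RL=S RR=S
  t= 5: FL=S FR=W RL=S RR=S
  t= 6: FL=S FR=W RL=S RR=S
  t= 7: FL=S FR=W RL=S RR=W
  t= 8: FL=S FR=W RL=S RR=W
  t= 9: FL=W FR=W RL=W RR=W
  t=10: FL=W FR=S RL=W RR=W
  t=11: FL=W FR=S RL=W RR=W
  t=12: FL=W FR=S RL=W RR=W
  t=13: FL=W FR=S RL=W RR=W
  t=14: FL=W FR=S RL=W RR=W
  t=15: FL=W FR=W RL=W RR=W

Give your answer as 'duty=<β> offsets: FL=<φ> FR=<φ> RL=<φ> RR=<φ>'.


duty β = stance ticks per leg = 5
FL: stance ticks = 5; W→S at t=4 → φ=12
FR: stance ticks = 5; W→S at t=10 → φ=6
RL: stance ticks = 5; W→S at t=4 → φ=12
RR: stance ticks = 5; W→S at t=2 → φ=14

duty=5 offsets: FL=12 FR=6 RL=12 RR=14


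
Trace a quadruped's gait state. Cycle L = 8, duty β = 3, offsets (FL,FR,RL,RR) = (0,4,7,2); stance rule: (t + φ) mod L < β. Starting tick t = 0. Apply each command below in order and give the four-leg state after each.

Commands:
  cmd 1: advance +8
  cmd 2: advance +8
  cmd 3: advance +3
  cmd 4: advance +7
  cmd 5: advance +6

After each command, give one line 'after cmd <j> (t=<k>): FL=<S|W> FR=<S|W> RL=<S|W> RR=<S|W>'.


start t=0: FL=S FR=W RL=W RR=S
cmd 1: advance +8 → t=8, phase=(0,4,7,2) → FL=S FR=W RL=W RR=S
cmd 2: advance +8 → t=16, phase=(0,4,7,2) → FL=S FR=W RL=W RR=S
cmd 3: advance +3 → t=19, phase=(3,7,2,5) → FL=W FR=W RL=S RR=W
cmd 4: advance +7 → t=26, phase=(2,6,1,4) → FL=S FR=W RL=S RR=W
cmd 5: advance +6 → t=32, phase=(0,4,7,2) → FL=S FR=W RL=W RR=S

after cmd 1 (t=8): FL=S FR=W RL=W RR=S
after cmd 2 (t=16): FL=S FR=W RL=W RR=S
after cmd 3 (t=19): FL=W FR=W RL=S RR=W
after cmd 4 (t=26): FL=S FR=W RL=S RR=W
after cmd 5 (t=32): FL=S FR=W RL=W RR=S


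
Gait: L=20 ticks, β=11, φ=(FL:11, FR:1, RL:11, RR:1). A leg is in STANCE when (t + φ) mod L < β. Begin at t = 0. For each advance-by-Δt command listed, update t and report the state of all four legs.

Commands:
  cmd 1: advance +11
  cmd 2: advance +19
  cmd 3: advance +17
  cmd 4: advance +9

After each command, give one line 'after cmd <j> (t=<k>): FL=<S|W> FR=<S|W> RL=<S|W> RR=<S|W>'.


after cmd 1 (t=11): FL=S FR=W RL=S RR=W
after cmd 2 (t=30): FL=S FR=W RL=S RR=W
after cmd 3 (t=47): FL=W FR=S RL=W RR=S
after cmd 4 (t=56): FL=S FR=W RL=S RR=W

start t=0: FL=W FR=S RL=W RR=S
cmd 1: advance +11 → t=11, phase=(2,12,2,12) → FL=S FR=W RL=S RR=W
cmd 2: advance +19 → t=30, phase=(1,11,1,11) → FL=S FR=W RL=S RR=W
cmd 3: advance +17 → t=47, phase=(18,8,18,8) → FL=W FR=S RL=W RR=S
cmd 4: advance +9 → t=56, phase=(7,17,7,17) → FL=S FR=W RL=S RR=W


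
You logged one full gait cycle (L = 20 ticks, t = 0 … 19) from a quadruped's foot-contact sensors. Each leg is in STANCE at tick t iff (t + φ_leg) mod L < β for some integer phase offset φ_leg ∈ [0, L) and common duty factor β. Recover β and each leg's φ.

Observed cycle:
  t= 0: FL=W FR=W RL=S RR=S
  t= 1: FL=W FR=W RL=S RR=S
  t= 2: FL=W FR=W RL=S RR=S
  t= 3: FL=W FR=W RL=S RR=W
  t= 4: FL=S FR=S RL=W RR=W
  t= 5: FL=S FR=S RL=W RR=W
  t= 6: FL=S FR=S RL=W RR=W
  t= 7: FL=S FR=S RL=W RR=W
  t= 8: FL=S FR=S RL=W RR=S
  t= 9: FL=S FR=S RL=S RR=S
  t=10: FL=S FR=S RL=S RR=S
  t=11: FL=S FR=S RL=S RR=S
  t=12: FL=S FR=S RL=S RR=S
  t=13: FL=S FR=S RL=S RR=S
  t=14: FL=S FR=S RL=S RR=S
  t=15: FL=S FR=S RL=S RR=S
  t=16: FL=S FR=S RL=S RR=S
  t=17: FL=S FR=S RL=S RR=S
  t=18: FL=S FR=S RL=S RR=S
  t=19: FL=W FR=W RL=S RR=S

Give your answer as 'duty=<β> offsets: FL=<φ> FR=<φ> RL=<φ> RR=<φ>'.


duty=15 offsets: FL=16 FR=16 RL=11 RR=12

duty β = stance ticks per leg = 15
FL: stance ticks = 15; W→S at t=4 → φ=16
FR: stance ticks = 15; W→S at t=4 → φ=16
RL: stance ticks = 15; W→S at t=9 → φ=11
RR: stance ticks = 15; W→S at t=8 → φ=12


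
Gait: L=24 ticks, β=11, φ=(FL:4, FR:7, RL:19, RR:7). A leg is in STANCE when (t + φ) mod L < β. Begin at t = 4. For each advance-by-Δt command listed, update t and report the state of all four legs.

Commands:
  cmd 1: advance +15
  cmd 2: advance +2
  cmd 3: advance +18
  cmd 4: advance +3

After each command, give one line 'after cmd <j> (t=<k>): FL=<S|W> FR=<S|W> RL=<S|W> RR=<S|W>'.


after cmd 1 (t=19): FL=W FR=S RL=W RR=S
after cmd 2 (t=21): FL=S FR=S RL=W RR=S
after cmd 3 (t=39): FL=W FR=W RL=S RR=W
after cmd 4 (t=42): FL=W FR=S RL=W RR=S

start t=4: FL=S FR=W RL=W RR=W
cmd 1: advance +15 → t=19, phase=(23,2,14,2) → FL=W FR=S RL=W RR=S
cmd 2: advance +2 → t=21, phase=(1,4,16,4) → FL=S FR=S RL=W RR=S
cmd 3: advance +18 → t=39, phase=(19,22,10,22) → FL=W FR=W RL=S RR=W
cmd 4: advance +3 → t=42, phase=(22,1,13,1) → FL=W FR=S RL=W RR=S


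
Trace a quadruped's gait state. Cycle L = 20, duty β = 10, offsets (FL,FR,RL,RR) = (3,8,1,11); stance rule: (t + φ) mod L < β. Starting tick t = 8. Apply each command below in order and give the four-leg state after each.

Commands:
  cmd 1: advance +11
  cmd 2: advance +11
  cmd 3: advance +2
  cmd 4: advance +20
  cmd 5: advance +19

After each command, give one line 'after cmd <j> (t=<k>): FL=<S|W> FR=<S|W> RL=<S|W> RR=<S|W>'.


start t=8: FL=W FR=W RL=S RR=W
cmd 1: advance +11 → t=19, phase=(2,7,0,10) → FL=S FR=S RL=S RR=W
cmd 2: advance +11 → t=30, phase=(13,18,11,1) → FL=W FR=W RL=W RR=S
cmd 3: advance +2 → t=32, phase=(15,0,13,3) → FL=W FR=S RL=W RR=S
cmd 4: advance +20 → t=52, phase=(15,0,13,3) → FL=W FR=S RL=W RR=S
cmd 5: advance +19 → t=71, phase=(14,19,12,2) → FL=W FR=W RL=W RR=S

after cmd 1 (t=19): FL=S FR=S RL=S RR=W
after cmd 2 (t=30): FL=W FR=W RL=W RR=S
after cmd 3 (t=32): FL=W FR=S RL=W RR=S
after cmd 4 (t=52): FL=W FR=S RL=W RR=S
after cmd 5 (t=71): FL=W FR=W RL=W RR=S


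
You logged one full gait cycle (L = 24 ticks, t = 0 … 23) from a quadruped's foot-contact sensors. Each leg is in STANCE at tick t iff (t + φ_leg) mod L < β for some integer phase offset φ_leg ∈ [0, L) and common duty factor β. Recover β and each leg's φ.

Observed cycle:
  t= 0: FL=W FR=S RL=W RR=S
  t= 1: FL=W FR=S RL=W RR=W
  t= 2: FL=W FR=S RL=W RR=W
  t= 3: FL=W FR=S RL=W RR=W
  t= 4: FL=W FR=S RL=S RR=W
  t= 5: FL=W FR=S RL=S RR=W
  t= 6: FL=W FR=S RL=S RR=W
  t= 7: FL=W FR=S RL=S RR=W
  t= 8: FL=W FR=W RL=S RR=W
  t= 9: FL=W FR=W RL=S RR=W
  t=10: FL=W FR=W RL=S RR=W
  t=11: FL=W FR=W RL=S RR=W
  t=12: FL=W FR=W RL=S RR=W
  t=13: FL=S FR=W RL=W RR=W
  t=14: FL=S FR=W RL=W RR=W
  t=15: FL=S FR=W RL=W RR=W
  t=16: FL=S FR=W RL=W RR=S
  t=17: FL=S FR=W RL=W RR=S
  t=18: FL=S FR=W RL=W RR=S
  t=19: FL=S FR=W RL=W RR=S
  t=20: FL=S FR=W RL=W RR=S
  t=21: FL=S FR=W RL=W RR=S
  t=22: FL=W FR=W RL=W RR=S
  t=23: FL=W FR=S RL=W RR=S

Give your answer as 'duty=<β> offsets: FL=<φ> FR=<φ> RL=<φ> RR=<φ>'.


duty=9 offsets: FL=11 FR=1 RL=20 RR=8

duty β = stance ticks per leg = 9
FL: stance ticks = 9; W→S at t=13 → φ=11
FR: stance ticks = 9; W→S at t=23 → φ=1
RL: stance ticks = 9; W→S at t=4 → φ=20
RR: stance ticks = 9; W→S at t=16 → φ=8


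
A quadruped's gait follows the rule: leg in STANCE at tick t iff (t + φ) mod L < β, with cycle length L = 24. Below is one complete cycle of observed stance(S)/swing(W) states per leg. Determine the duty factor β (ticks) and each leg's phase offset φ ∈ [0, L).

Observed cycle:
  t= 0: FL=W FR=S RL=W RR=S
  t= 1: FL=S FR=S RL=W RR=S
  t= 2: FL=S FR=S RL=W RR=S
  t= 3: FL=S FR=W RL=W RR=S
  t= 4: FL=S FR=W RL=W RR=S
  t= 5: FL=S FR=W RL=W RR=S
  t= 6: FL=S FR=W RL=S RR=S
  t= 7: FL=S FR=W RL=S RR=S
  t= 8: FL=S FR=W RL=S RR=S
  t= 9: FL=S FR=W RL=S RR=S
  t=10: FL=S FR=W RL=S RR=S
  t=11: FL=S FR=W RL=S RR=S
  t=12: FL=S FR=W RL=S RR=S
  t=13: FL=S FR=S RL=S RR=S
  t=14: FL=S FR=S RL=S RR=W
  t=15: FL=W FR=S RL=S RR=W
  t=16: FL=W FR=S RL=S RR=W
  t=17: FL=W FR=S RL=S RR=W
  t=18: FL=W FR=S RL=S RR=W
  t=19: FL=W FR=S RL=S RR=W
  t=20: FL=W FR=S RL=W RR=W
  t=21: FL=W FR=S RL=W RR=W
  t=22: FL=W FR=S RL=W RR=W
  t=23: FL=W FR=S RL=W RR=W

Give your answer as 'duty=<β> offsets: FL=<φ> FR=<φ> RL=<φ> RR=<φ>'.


duty=14 offsets: FL=23 FR=11 RL=18 RR=0

duty β = stance ticks per leg = 14
FL: stance ticks = 14; W→S at t=1 → φ=23
FR: stance ticks = 14; W→S at t=13 → φ=11
RL: stance ticks = 14; W→S at t=6 → φ=18
RR: stance ticks = 14; W→S at t=0 → φ=0


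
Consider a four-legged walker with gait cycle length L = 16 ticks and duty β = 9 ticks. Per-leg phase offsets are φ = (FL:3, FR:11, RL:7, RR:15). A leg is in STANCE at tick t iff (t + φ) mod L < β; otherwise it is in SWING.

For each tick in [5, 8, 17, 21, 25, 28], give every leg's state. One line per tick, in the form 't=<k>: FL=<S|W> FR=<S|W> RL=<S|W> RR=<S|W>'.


t=5: FL=S FR=S RL=W RR=S
t=8: FL=W FR=S RL=W RR=S
t=17: FL=S FR=W RL=S RR=S
t=21: FL=S FR=S RL=W RR=S
t=25: FL=W FR=S RL=S RR=S
t=28: FL=W FR=S RL=S RR=W

t=5: phase=(8,0,12,4) vs β=9 → FL=S FR=S RL=W RR=S
t=8: phase=(11,3,15,7) vs β=9 → FL=W FR=S RL=W RR=S
t=17: phase=(4,12,8,0) vs β=9 → FL=S FR=W RL=S RR=S
t=21: phase=(8,0,12,4) vs β=9 → FL=S FR=S RL=W RR=S
t=25: phase=(12,4,0,8) vs β=9 → FL=W FR=S RL=S RR=S
t=28: phase=(15,7,3,11) vs β=9 → FL=W FR=S RL=S RR=W


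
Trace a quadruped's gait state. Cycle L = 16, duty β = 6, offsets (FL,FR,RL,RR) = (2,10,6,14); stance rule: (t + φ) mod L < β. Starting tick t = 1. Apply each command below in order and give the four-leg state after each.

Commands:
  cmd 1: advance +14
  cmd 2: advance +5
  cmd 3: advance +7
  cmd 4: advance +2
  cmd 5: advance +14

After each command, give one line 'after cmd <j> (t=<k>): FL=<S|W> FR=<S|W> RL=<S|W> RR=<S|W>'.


start t=1: FL=S FR=W RL=W RR=W
cmd 1: advance +14 → t=15, phase=(1,9,5,13) → FL=S FR=W RL=S RR=W
cmd 2: advance +5 → t=20, phase=(6,14,10,2) → FL=W FR=W RL=W RR=S
cmd 3: advance +7 → t=27, phase=(13,5,1,9) → FL=W FR=S RL=S RR=W
cmd 4: advance +2 → t=29, phase=(15,7,3,11) → FL=W FR=W RL=S RR=W
cmd 5: advance +14 → t=43, phase=(13,5,1,9) → FL=W FR=S RL=S RR=W

after cmd 1 (t=15): FL=S FR=W RL=S RR=W
after cmd 2 (t=20): FL=W FR=W RL=W RR=S
after cmd 3 (t=27): FL=W FR=S RL=S RR=W
after cmd 4 (t=29): FL=W FR=W RL=S RR=W
after cmd 5 (t=43): FL=W FR=S RL=S RR=W


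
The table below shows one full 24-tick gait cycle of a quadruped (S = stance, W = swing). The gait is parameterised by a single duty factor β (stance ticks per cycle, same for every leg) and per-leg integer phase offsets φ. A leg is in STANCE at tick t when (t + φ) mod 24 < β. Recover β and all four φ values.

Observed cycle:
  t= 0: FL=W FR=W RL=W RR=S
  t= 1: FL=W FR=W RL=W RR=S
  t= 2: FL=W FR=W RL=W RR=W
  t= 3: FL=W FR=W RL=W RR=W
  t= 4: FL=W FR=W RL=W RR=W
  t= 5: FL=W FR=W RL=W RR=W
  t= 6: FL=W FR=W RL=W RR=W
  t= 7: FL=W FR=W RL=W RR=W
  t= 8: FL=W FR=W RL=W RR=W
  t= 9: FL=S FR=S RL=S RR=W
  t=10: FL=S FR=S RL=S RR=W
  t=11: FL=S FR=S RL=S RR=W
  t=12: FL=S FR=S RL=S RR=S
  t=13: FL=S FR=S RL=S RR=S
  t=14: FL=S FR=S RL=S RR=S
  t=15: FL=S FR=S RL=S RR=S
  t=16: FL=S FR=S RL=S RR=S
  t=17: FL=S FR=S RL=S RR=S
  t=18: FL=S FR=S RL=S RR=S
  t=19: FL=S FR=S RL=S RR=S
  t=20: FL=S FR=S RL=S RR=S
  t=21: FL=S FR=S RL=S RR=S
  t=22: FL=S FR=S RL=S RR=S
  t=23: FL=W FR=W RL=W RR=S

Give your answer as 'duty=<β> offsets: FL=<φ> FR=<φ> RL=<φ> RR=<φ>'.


duty=14 offsets: FL=15 FR=15 RL=15 RR=12

duty β = stance ticks per leg = 14
FL: stance ticks = 14; W→S at t=9 → φ=15
FR: stance ticks = 14; W→S at t=9 → φ=15
RL: stance ticks = 14; W→S at t=9 → φ=15
RR: stance ticks = 14; W→S at t=12 → φ=12


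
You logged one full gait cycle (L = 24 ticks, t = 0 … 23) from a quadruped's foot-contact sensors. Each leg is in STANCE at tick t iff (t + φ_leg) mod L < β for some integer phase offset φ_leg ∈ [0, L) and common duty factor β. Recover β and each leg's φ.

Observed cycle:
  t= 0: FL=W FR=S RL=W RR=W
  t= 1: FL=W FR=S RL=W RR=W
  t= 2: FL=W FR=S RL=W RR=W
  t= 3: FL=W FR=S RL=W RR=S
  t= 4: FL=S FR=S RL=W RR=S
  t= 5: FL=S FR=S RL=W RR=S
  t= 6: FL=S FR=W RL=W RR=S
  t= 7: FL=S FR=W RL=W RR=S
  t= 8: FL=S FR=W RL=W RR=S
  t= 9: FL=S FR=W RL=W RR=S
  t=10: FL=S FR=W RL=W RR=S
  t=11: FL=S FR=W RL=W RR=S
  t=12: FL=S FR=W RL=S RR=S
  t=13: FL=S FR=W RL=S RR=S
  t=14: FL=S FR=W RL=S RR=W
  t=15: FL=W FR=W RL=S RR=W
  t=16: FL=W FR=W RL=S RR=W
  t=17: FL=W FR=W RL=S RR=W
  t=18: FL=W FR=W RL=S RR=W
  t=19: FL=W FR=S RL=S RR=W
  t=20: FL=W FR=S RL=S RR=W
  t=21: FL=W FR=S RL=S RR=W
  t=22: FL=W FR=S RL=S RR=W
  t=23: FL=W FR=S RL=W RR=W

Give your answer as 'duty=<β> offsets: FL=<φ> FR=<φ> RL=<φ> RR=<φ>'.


duty=11 offsets: FL=20 FR=5 RL=12 RR=21

duty β = stance ticks per leg = 11
FL: stance ticks = 11; W→S at t=4 → φ=20
FR: stance ticks = 11; W→S at t=19 → φ=5
RL: stance ticks = 11; W→S at t=12 → φ=12
RR: stance ticks = 11; W→S at t=3 → φ=21


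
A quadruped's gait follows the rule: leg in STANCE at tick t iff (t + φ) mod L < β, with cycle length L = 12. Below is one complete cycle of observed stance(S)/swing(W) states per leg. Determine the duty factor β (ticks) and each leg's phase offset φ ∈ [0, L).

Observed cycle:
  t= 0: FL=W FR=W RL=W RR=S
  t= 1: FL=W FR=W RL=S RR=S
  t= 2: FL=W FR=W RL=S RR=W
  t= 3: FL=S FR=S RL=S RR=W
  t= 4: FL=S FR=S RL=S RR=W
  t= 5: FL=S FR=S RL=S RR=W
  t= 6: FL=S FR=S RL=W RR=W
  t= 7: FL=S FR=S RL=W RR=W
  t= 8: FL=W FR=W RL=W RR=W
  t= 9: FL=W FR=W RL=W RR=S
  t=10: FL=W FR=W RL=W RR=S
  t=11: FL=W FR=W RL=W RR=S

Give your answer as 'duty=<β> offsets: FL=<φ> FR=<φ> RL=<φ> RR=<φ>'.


duty β = stance ticks per leg = 5
FL: stance ticks = 5; W→S at t=3 → φ=9
FR: stance ticks = 5; W→S at t=3 → φ=9
RL: stance ticks = 5; W→S at t=1 → φ=11
RR: stance ticks = 5; W→S at t=9 → φ=3

duty=5 offsets: FL=9 FR=9 RL=11 RR=3


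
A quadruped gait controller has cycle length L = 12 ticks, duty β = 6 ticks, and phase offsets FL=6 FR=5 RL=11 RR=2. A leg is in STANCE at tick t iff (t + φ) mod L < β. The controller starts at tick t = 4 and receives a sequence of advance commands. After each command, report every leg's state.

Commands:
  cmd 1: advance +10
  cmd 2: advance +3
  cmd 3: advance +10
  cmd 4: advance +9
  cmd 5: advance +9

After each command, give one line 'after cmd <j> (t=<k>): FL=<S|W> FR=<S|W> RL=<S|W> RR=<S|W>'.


start t=4: FL=W FR=W RL=S RR=W
cmd 1: advance +10 → t=14, phase=(8,7,1,4) → FL=W FR=W RL=S RR=S
cmd 2: advance +3 → t=17, phase=(11,10,4,7) → FL=W FR=W RL=S RR=W
cmd 3: advance +10 → t=27, phase=(9,8,2,5) → FL=W FR=W RL=S RR=S
cmd 4: advance +9 → t=36, phase=(6,5,11,2) → FL=W FR=S RL=W RR=S
cmd 5: advance +9 → t=45, phase=(3,2,8,11) → FL=S FR=S RL=W RR=W

after cmd 1 (t=14): FL=W FR=W RL=S RR=S
after cmd 2 (t=17): FL=W FR=W RL=S RR=W
after cmd 3 (t=27): FL=W FR=W RL=S RR=S
after cmd 4 (t=36): FL=W FR=S RL=W RR=S
after cmd 5 (t=45): FL=S FR=S RL=W RR=W


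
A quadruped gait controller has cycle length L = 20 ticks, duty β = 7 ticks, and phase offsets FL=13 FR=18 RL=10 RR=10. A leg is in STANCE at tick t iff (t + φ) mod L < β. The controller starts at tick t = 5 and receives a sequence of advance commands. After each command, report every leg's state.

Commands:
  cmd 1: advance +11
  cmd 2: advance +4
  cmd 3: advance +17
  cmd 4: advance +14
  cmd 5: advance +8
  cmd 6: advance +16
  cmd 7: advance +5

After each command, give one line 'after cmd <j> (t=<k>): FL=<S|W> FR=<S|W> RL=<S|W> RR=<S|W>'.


after cmd 1 (t=16): FL=W FR=W RL=S RR=S
after cmd 2 (t=20): FL=W FR=W RL=W RR=W
after cmd 3 (t=37): FL=W FR=W RL=W RR=W
after cmd 4 (t=51): FL=S FR=W RL=S RR=S
after cmd 5 (t=59): FL=W FR=W RL=W RR=W
after cmd 6 (t=75): FL=W FR=W RL=S RR=S
after cmd 7 (t=80): FL=W FR=W RL=W RR=W

start t=5: FL=W FR=S RL=W RR=W
cmd 1: advance +11 → t=16, phase=(9,14,6,6) → FL=W FR=W RL=S RR=S
cmd 2: advance +4 → t=20, phase=(13,18,10,10) → FL=W FR=W RL=W RR=W
cmd 3: advance +17 → t=37, phase=(10,15,7,7) → FL=W FR=W RL=W RR=W
cmd 4: advance +14 → t=51, phase=(4,9,1,1) → FL=S FR=W RL=S RR=S
cmd 5: advance +8 → t=59, phase=(12,17,9,9) → FL=W FR=W RL=W RR=W
cmd 6: advance +16 → t=75, phase=(8,13,5,5) → FL=W FR=W RL=S RR=S
cmd 7: advance +5 → t=80, phase=(13,18,10,10) → FL=W FR=W RL=W RR=W


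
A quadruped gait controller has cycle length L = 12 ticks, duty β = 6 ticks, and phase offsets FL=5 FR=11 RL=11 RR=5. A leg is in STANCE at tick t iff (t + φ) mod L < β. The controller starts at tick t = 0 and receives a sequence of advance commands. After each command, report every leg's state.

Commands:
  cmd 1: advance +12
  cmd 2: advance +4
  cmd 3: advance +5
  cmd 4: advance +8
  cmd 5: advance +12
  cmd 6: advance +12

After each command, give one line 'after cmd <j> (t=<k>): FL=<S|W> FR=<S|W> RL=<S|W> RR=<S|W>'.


after cmd 1 (t=12): FL=S FR=W RL=W RR=S
after cmd 2 (t=16): FL=W FR=S RL=S RR=W
after cmd 3 (t=21): FL=S FR=W RL=W RR=S
after cmd 4 (t=29): FL=W FR=S RL=S RR=W
after cmd 5 (t=41): FL=W FR=S RL=S RR=W
after cmd 6 (t=53): FL=W FR=S RL=S RR=W

start t=0: FL=S FR=W RL=W RR=S
cmd 1: advance +12 → t=12, phase=(5,11,11,5) → FL=S FR=W RL=W RR=S
cmd 2: advance +4 → t=16, phase=(9,3,3,9) → FL=W FR=S RL=S RR=W
cmd 3: advance +5 → t=21, phase=(2,8,8,2) → FL=S FR=W RL=W RR=S
cmd 4: advance +8 → t=29, phase=(10,4,4,10) → FL=W FR=S RL=S RR=W
cmd 5: advance +12 → t=41, phase=(10,4,4,10) → FL=W FR=S RL=S RR=W
cmd 6: advance +12 → t=53, phase=(10,4,4,10) → FL=W FR=S RL=S RR=W


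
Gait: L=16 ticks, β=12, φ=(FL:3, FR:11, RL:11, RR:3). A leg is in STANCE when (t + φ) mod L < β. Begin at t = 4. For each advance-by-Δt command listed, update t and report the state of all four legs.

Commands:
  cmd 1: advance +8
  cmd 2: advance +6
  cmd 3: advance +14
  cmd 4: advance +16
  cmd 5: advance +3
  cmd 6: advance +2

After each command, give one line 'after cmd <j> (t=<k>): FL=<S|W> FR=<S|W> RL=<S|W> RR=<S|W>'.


start t=4: FL=S FR=W RL=W RR=S
cmd 1: advance +8 → t=12, phase=(15,7,7,15) → FL=W FR=S RL=S RR=W
cmd 2: advance +6 → t=18, phase=(5,13,13,5) → FL=S FR=W RL=W RR=S
cmd 3: advance +14 → t=32, phase=(3,11,11,3) → FL=S FR=S RL=S RR=S
cmd 4: advance +16 → t=48, phase=(3,11,11,3) → FL=S FR=S RL=S RR=S
cmd 5: advance +3 → t=51, phase=(6,14,14,6) → FL=S FR=W RL=W RR=S
cmd 6: advance +2 → t=53, phase=(8,0,0,8) → FL=S FR=S RL=S RR=S

after cmd 1 (t=12): FL=W FR=S RL=S RR=W
after cmd 2 (t=18): FL=S FR=W RL=W RR=S
after cmd 3 (t=32): FL=S FR=S RL=S RR=S
after cmd 4 (t=48): FL=S FR=S RL=S RR=S
after cmd 5 (t=51): FL=S FR=W RL=W RR=S
after cmd 6 (t=53): FL=S FR=S RL=S RR=S


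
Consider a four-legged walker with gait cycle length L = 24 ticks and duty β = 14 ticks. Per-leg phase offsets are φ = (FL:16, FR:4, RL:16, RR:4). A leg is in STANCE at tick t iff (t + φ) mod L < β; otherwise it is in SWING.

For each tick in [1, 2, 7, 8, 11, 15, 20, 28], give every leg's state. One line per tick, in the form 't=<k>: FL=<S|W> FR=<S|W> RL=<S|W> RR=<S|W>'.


t=1: phase=(17,5,17,5) vs β=14 → FL=W FR=S RL=W RR=S
t=2: phase=(18,6,18,6) vs β=14 → FL=W FR=S RL=W RR=S
t=7: phase=(23,11,23,11) vs β=14 → FL=W FR=S RL=W RR=S
t=8: phase=(0,12,0,12) vs β=14 → FL=S FR=S RL=S RR=S
t=11: phase=(3,15,3,15) vs β=14 → FL=S FR=W RL=S RR=W
t=15: phase=(7,19,7,19) vs β=14 → FL=S FR=W RL=S RR=W
t=20: phase=(12,0,12,0) vs β=14 → FL=S FR=S RL=S RR=S
t=28: phase=(20,8,20,8) vs β=14 → FL=W FR=S RL=W RR=S

t=1: FL=W FR=S RL=W RR=S
t=2: FL=W FR=S RL=W RR=S
t=7: FL=W FR=S RL=W RR=S
t=8: FL=S FR=S RL=S RR=S
t=11: FL=S FR=W RL=S RR=W
t=15: FL=S FR=W RL=S RR=W
t=20: FL=S FR=S RL=S RR=S
t=28: FL=W FR=S RL=W RR=S


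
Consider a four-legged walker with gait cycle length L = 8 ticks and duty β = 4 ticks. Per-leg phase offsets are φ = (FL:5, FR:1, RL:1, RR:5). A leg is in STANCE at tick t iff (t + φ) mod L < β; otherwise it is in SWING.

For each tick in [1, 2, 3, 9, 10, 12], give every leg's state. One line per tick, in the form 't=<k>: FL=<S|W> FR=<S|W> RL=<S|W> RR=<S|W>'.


t=1: FL=W FR=S RL=S RR=W
t=2: FL=W FR=S RL=S RR=W
t=3: FL=S FR=W RL=W RR=S
t=9: FL=W FR=S RL=S RR=W
t=10: FL=W FR=S RL=S RR=W
t=12: FL=S FR=W RL=W RR=S

t=1: phase=(6,2,2,6) vs β=4 → FL=W FR=S RL=S RR=W
t=2: phase=(7,3,3,7) vs β=4 → FL=W FR=S RL=S RR=W
t=3: phase=(0,4,4,0) vs β=4 → FL=S FR=W RL=W RR=S
t=9: phase=(6,2,2,6) vs β=4 → FL=W FR=S RL=S RR=W
t=10: phase=(7,3,3,7) vs β=4 → FL=W FR=S RL=S RR=W
t=12: phase=(1,5,5,1) vs β=4 → FL=S FR=W RL=W RR=S


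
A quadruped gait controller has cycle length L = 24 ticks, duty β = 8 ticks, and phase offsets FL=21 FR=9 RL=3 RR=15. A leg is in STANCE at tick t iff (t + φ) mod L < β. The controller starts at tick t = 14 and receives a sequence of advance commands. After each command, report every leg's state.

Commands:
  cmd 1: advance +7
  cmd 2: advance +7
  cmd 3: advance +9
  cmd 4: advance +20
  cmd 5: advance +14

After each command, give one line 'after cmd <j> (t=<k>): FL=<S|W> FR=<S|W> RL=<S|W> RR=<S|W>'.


after cmd 1 (t=21): FL=W FR=S RL=S RR=W
after cmd 2 (t=28): FL=S FR=W RL=S RR=W
after cmd 3 (t=37): FL=W FR=W RL=W RR=S
after cmd 4 (t=57): FL=S FR=W RL=W RR=S
after cmd 5 (t=71): FL=W FR=W RL=S RR=W

start t=14: FL=W FR=W RL=W RR=S
cmd 1: advance +7 → t=21, phase=(18,6,0,12) → FL=W FR=S RL=S RR=W
cmd 2: advance +7 → t=28, phase=(1,13,7,19) → FL=S FR=W RL=S RR=W
cmd 3: advance +9 → t=37, phase=(10,22,16,4) → FL=W FR=W RL=W RR=S
cmd 4: advance +20 → t=57, phase=(6,18,12,0) → FL=S FR=W RL=W RR=S
cmd 5: advance +14 → t=71, phase=(20,8,2,14) → FL=W FR=W RL=S RR=W


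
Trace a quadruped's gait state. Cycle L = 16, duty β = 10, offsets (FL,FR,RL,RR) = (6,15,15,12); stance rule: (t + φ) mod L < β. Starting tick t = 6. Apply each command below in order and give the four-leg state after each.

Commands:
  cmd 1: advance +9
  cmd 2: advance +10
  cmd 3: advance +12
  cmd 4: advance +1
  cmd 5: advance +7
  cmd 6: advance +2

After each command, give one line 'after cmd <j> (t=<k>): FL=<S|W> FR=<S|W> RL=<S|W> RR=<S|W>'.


start t=6: FL=W FR=S RL=S RR=S
cmd 1: advance +9 → t=15, phase=(5,14,14,11) → FL=S FR=W RL=W RR=W
cmd 2: advance +10 → t=25, phase=(15,8,8,5) → FL=W FR=S RL=S RR=S
cmd 3: advance +12 → t=37, phase=(11,4,4,1) → FL=W FR=S RL=S RR=S
cmd 4: advance +1 → t=38, phase=(12,5,5,2) → FL=W FR=S RL=S RR=S
cmd 5: advance +7 → t=45, phase=(3,12,12,9) → FL=S FR=W RL=W RR=S
cmd 6: advance +2 → t=47, phase=(5,14,14,11) → FL=S FR=W RL=W RR=W

after cmd 1 (t=15): FL=S FR=W RL=W RR=W
after cmd 2 (t=25): FL=W FR=S RL=S RR=S
after cmd 3 (t=37): FL=W FR=S RL=S RR=S
after cmd 4 (t=38): FL=W FR=S RL=S RR=S
after cmd 5 (t=45): FL=S FR=W RL=W RR=S
after cmd 6 (t=47): FL=S FR=W RL=W RR=W
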